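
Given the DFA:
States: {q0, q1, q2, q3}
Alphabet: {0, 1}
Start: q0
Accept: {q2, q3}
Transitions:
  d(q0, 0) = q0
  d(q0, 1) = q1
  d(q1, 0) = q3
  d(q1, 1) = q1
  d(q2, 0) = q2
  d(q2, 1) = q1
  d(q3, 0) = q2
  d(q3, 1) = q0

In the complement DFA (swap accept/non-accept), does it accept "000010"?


Trace: q0 -> q0 -> q0 -> q0 -> q0 -> q1 -> q3
Final: q3
Original accept: {q2, q3}
Complement: q3 is in original accept

No, complement rejects (original accepts)


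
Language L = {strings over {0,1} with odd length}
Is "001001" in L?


length = 6; 6 mod 2 = 0

No, "001001" is not in L


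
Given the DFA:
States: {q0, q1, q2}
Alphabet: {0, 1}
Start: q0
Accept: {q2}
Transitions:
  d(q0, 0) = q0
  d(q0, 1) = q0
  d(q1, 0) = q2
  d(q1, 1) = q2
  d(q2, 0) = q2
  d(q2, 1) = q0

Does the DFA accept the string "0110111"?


Trace: q0 -> q0 -> q0 -> q0 -> q0 -> q0 -> q0 -> q0
Final state: q0
Accept states: {q2}

No, rejected (final state q0 is not an accept state)


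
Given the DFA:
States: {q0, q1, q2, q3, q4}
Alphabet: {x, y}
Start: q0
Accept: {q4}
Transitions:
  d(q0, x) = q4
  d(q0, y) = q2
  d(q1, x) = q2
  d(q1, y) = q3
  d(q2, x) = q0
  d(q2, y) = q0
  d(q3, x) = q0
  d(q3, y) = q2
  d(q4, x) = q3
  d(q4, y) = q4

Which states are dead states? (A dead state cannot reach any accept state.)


Forward reachability from each state:
  q0 -> reaches accept state q4 (live)
  q1 -> reaches accept state q4 (live)
  q2 -> reaches accept state q4 (live)
  q3 -> reaches accept state q4 (live)
  q4 -> reaches accept state q4 (live)

None (all states can reach an accept state)


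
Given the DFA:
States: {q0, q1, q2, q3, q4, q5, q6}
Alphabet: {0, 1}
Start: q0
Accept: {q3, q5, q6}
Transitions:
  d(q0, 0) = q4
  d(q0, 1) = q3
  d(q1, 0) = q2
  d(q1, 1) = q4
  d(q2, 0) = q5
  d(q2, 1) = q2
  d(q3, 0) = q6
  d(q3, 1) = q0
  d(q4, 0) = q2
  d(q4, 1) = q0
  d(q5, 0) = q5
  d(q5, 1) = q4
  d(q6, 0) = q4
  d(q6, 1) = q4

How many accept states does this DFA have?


Accept states listed: {q3, q5, q6}
Counting: q3(1) q5(2) q6(3)

3


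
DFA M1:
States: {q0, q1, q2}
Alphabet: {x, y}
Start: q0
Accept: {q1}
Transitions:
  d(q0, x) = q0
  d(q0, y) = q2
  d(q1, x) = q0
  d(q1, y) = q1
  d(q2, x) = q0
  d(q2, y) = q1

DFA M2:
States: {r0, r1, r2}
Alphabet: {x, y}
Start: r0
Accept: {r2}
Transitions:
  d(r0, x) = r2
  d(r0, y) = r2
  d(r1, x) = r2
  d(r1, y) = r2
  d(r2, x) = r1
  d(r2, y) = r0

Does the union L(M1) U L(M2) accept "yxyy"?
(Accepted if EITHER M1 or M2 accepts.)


M1: final=q1 accepted=True
M2: final=r0 accepted=False

Yes, union accepts


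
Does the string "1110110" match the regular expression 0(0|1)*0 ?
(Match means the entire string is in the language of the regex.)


|string| = 7; first = '1'; last = '0'

No, "1110110" does not match 0(0|1)*0


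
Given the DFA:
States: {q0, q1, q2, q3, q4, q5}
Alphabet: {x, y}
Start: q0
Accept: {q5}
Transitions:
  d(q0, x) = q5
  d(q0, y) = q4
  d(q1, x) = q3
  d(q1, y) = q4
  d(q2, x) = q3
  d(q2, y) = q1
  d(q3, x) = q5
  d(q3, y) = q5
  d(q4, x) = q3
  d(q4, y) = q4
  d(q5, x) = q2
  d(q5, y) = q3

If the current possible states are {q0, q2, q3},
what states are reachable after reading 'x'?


Apply transition on 'x' from each current state:
  d(q0, x) = q5
  d(q2, x) = q3
  d(q3, x) = q5

{q3, q5}


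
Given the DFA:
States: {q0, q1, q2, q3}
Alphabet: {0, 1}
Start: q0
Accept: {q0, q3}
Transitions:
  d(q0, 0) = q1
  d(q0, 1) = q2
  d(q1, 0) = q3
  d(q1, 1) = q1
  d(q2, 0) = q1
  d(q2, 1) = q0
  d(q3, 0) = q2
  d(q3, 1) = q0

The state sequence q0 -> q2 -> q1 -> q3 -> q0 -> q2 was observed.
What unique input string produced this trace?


Trace back each transition to find the symbol:
  q0 --[1]--> q2
  q2 --[0]--> q1
  q1 --[0]--> q3
  q3 --[1]--> q0
  q0 --[1]--> q2

"10011"


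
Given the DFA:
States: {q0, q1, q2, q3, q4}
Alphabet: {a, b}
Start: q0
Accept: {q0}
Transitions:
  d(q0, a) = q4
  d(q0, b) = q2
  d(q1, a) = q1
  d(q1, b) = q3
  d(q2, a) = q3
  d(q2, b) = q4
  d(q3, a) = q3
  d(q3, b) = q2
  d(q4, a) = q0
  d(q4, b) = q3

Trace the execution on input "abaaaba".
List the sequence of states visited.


Input: abaaaba
d(q0, a) = q4
d(q4, b) = q3
d(q3, a) = q3
d(q3, a) = q3
d(q3, a) = q3
d(q3, b) = q2
d(q2, a) = q3


q0 -> q4 -> q3 -> q3 -> q3 -> q3 -> q2 -> q3


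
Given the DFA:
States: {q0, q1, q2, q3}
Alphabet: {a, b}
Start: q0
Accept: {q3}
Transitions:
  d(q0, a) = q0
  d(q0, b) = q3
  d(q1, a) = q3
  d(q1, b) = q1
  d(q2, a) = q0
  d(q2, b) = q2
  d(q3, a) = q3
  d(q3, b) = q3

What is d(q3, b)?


Looking up transition d(q3, b)

q3


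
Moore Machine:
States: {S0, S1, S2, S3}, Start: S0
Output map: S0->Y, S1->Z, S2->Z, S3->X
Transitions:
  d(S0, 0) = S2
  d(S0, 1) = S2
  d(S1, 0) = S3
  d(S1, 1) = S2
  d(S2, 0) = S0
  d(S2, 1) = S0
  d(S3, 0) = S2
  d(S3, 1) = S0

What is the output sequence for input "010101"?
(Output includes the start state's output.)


Start: S0 (output Y)
  --0--> S2 (output Z)
  --1--> S0 (output Y)
  --0--> S2 (output Z)
  --1--> S0 (output Y)
  --0--> S2 (output Z)
  --1--> S0 (output Y)

"YZYZYZY"


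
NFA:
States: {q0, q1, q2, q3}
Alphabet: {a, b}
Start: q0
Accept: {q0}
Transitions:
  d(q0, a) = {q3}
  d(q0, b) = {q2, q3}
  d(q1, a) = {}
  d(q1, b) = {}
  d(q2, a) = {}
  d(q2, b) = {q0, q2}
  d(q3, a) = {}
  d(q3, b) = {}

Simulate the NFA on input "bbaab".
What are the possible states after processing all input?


Start: {q0}
  --b--> {q2, q3}
  --b--> {q0, q2}
  --a--> {q3}
  --a--> {}
  --b--> {}

{} (empty set, no valid transitions)


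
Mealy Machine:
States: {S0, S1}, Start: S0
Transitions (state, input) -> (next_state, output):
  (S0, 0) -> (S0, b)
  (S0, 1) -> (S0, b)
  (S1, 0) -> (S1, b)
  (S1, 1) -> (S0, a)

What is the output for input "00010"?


Step-by-step:
  (S0, 0) -> (S0, b)
  (S0, 0) -> (S0, b)
  (S0, 0) -> (S0, b)
  (S0, 1) -> (S0, b)
  (S0, 0) -> (S0, b)

"bbbbb"


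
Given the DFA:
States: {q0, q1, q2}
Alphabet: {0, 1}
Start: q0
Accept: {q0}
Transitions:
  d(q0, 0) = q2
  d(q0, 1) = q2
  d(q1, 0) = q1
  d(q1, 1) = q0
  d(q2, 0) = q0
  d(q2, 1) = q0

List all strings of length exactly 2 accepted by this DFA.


All strings of length 2: 4 total
Accepted: 4

"00", "01", "10", "11"


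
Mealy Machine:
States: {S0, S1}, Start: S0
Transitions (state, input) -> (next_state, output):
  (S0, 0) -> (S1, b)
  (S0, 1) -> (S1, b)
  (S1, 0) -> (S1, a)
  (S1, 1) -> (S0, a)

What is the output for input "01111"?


Step-by-step:
  (S0, 0) -> (S1, b)
  (S1, 1) -> (S0, a)
  (S0, 1) -> (S1, b)
  (S1, 1) -> (S0, a)
  (S0, 1) -> (S1, b)

"babab"


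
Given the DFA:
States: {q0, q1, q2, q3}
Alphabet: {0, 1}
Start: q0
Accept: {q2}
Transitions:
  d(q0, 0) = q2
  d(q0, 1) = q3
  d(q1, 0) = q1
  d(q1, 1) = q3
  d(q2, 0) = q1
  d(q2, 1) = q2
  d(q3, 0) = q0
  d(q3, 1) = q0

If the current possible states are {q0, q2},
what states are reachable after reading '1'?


Apply transition on '1' from each current state:
  d(q0, 1) = q3
  d(q2, 1) = q2

{q2, q3}


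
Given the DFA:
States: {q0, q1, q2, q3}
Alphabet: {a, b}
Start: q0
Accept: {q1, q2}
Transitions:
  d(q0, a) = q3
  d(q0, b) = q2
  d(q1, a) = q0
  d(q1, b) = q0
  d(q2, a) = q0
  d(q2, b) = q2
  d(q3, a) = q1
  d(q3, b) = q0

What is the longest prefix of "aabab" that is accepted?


Run the DFA, marking each prefix where the state is accepting:
  "" -> q0 [reject]
  "a" -> q3 [reject]
  "aa" -> q1 [accept]
  "aab" -> q0 [reject]
  "aaba" -> q3 [reject]
  "aabab" -> q0 [reject]

"aa"


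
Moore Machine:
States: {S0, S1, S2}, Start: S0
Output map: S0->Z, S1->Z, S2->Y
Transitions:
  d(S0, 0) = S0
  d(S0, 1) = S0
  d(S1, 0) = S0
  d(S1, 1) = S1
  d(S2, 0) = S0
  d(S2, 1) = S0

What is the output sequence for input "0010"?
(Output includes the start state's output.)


Start: S0 (output Z)
  --0--> S0 (output Z)
  --0--> S0 (output Z)
  --1--> S0 (output Z)
  --0--> S0 (output Z)

"ZZZZZ"


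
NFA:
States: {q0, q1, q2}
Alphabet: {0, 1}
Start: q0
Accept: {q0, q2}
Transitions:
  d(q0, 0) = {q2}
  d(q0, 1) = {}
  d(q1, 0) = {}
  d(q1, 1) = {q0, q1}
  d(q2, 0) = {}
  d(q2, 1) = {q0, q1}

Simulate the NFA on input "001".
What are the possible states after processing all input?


Start: {q0}
  --0--> {q2}
  --0--> {}
  --1--> {}

{} (empty set, no valid transitions)


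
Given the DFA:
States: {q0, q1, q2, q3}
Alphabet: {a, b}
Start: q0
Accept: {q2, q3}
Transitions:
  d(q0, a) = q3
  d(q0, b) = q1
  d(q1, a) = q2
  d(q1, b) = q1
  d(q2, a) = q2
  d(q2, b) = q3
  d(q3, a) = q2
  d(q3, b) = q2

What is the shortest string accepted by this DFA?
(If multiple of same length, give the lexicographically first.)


BFS by string length (lex-first path to each state shown):
  len 0: q0<-""
  len 1: q1<-"b", q3<-"a"
Found accept state at length 1.

"a"


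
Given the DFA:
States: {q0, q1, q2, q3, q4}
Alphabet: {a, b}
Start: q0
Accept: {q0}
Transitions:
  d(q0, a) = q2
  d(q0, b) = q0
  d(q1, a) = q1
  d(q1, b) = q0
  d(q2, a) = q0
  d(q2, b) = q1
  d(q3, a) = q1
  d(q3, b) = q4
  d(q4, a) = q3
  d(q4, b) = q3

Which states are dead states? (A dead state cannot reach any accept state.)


Forward reachability from each state:
  q0 -> reaches accept state q0 (live)
  q1 -> reaches accept state q0 (live)
  q2 -> reaches accept state q0 (live)
  q3 -> reaches accept state q0 (live)
  q4 -> reaches accept state q0 (live)

None (all states can reach an accept state)


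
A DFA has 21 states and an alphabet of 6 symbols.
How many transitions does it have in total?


Each state has exactly one transition per symbol.
21 * 6 = 126

126


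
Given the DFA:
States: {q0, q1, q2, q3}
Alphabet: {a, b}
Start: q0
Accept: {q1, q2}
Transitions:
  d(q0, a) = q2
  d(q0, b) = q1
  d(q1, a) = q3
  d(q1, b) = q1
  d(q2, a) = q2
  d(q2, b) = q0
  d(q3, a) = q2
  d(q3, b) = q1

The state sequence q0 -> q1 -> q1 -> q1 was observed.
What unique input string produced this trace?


Trace back each transition to find the symbol:
  q0 --[b]--> q1
  q1 --[b]--> q1
  q1 --[b]--> q1

"bbb"


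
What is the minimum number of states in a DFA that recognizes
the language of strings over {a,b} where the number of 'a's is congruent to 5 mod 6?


States track (count of 'a') mod 6.
Need 6 states: one per remainder 0..5; accept = remainder 5.

6


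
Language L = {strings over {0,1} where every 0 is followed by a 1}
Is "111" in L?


'00' present: False; ends with '0': False

Yes, "111" is in L


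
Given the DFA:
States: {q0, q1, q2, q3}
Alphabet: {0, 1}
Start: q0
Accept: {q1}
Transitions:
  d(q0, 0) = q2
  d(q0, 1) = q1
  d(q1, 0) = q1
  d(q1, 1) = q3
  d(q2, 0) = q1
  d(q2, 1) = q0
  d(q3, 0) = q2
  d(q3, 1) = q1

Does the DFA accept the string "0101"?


Trace: q0 -> q2 -> q0 -> q2 -> q0
Final state: q0
Accept states: {q1}

No, rejected (final state q0 is not an accept state)


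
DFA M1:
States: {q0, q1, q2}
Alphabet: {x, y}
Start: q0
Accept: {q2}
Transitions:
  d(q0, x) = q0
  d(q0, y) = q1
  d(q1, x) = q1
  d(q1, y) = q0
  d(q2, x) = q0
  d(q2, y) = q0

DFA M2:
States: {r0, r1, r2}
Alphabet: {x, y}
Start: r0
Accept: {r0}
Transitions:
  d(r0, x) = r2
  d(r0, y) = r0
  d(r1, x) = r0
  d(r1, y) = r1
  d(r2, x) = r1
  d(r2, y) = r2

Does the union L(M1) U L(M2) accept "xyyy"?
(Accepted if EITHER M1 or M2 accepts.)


M1: final=q1 accepted=False
M2: final=r2 accepted=False

No, union rejects (neither accepts)


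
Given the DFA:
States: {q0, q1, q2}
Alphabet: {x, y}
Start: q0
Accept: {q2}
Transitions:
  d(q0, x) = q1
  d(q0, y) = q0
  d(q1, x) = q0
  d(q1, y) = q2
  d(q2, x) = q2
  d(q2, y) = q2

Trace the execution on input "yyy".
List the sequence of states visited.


Input: yyy
d(q0, y) = q0
d(q0, y) = q0
d(q0, y) = q0


q0 -> q0 -> q0 -> q0


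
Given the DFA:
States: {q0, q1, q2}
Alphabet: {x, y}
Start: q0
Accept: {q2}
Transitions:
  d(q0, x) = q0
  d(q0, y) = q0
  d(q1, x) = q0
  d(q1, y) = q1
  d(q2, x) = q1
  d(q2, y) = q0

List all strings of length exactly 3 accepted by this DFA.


All strings of length 3: 8 total
Accepted: 0

None


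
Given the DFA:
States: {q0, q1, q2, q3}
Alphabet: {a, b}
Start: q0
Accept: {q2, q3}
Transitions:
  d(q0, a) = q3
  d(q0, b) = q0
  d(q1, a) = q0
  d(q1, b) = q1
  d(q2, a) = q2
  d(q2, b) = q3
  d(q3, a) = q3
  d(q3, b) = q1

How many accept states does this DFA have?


Accept states listed: {q2, q3}
Counting: q2(1) q3(2)

2


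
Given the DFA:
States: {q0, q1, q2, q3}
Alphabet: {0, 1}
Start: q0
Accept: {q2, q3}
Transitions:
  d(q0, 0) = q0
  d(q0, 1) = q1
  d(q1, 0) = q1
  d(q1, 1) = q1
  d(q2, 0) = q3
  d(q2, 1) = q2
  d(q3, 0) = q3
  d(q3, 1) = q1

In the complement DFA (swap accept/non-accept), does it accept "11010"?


Trace: q0 -> q1 -> q1 -> q1 -> q1 -> q1
Final: q1
Original accept: {q2, q3}
Complement: q1 is not in original accept

Yes, complement accepts (original rejects)


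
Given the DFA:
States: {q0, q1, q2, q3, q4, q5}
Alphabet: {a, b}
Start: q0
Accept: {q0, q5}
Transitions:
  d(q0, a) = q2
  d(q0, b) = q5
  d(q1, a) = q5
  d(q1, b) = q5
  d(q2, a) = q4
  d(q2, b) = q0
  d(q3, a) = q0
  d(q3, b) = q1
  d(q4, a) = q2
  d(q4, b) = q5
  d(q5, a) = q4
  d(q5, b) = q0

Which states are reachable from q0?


BFS from q0:
  layer 0: {q0}
  layer 1: {q2, q5}
  layer 2: {q4}

{q0, q2, q4, q5}


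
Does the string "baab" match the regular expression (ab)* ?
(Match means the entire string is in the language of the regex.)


|string| = 4; first = 'b'; last = 'b'

No, "baab" does not match (ab)*


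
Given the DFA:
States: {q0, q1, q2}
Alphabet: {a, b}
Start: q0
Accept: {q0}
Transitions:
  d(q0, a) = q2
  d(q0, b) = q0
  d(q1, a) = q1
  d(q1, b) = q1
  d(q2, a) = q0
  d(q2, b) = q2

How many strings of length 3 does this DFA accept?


Enumerating all length-3 strings:
  "aaa" -> q2 [reject]
  "aab" -> q0 [accept]
  "aba" -> q0 [accept]
  "abb" -> q2 [reject]
  "baa" -> q0 [accept]
  "bab" -> q2 [reject]
  "bba" -> q2 [reject]
  "bbb" -> q0 [accept]

4 out of 8


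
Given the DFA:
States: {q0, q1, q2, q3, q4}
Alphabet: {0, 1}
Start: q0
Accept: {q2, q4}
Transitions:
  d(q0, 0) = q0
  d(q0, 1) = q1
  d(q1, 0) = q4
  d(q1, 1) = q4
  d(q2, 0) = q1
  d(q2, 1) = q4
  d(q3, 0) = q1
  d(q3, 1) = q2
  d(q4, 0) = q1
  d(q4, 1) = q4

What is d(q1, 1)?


Looking up transition d(q1, 1)

q4


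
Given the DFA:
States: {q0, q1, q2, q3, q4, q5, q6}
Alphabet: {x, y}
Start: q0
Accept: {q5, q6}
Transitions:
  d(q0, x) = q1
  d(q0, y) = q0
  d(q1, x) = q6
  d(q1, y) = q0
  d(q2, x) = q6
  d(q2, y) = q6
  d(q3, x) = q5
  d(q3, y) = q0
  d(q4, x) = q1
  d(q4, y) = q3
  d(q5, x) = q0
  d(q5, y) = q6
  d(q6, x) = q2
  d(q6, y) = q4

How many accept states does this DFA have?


Accept states listed: {q5, q6}
Counting: q5(1) q6(2)

2


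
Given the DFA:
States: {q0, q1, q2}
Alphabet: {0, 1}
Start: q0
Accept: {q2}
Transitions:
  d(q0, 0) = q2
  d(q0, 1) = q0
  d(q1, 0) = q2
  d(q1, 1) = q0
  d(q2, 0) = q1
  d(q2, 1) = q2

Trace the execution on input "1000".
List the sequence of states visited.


Input: 1000
d(q0, 1) = q0
d(q0, 0) = q2
d(q2, 0) = q1
d(q1, 0) = q2


q0 -> q0 -> q2 -> q1 -> q2


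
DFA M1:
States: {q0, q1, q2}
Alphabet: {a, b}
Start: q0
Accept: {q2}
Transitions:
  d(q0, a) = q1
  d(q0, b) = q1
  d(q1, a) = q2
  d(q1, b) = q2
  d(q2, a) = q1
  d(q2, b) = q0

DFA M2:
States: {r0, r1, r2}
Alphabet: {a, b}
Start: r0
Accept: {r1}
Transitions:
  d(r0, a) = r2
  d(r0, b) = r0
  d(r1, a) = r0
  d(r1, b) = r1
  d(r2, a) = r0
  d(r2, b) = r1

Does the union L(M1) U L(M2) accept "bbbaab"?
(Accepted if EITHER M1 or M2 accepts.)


M1: final=q0 accepted=False
M2: final=r0 accepted=False

No, union rejects (neither accepts)


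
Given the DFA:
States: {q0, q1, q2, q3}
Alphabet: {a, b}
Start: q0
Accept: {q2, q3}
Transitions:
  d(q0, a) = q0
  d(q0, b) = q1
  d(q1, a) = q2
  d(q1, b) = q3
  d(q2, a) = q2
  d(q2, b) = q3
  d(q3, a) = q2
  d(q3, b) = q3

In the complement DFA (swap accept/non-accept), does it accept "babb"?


Trace: q0 -> q1 -> q2 -> q3 -> q3
Final: q3
Original accept: {q2, q3}
Complement: q3 is in original accept

No, complement rejects (original accepts)


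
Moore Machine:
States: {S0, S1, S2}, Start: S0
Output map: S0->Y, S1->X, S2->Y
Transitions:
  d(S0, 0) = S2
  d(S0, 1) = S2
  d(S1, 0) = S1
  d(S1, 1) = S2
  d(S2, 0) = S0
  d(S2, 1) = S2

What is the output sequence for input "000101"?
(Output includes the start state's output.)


Start: S0 (output Y)
  --0--> S2 (output Y)
  --0--> S0 (output Y)
  --0--> S2 (output Y)
  --1--> S2 (output Y)
  --0--> S0 (output Y)
  --1--> S2 (output Y)

"YYYYYYY"


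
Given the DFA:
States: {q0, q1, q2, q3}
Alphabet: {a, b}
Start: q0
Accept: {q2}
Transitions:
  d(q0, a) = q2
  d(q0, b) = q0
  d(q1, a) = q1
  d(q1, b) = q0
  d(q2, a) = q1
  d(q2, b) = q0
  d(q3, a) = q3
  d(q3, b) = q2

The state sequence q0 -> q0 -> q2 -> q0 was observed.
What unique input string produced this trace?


Trace back each transition to find the symbol:
  q0 --[b]--> q0
  q0 --[a]--> q2
  q2 --[b]--> q0

"bab"


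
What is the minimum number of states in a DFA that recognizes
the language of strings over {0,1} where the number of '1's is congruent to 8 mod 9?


States track (count of '1') mod 9.
Need 9 states: one per remainder 0..8; accept = remainder 8.

9


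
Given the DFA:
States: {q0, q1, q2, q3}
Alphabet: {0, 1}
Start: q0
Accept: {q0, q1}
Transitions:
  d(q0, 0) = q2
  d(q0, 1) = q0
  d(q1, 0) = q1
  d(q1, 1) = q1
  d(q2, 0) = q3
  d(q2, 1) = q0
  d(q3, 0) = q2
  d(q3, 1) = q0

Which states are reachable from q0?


BFS from q0:
  layer 0: {q0}
  layer 1: {q2}
  layer 2: {q3}

{q0, q2, q3}


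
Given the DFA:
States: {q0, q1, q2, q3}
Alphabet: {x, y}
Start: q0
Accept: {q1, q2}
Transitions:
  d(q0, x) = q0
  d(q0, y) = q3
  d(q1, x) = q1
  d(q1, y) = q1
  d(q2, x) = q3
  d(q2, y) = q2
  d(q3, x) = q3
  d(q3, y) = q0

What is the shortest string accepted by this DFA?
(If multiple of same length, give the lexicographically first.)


BFS by string length (lex-first path to each state shown):
  len 0: q0<-""
  len 1: q0<-"x", q3<-"y"
  len 2: q0<-"xx", q3<-"xy"
  len 3: q0<-"xxx", q3<-"xxy"
  len 4: q0<-"xxxx", q3<-"xxxy"
  len 5: q0<-"xxxxx", q3<-"xxxxy"
  len 6: q0<-"xxxxxx", q3<-"xxxxxy"
  len 7: q0<-"xxxxxxx", q3<-"xxxxxxy"
  len 8: q0<-"xxxxxxxx", q3<-"xxxxxxxy"

No string accepted (empty language)


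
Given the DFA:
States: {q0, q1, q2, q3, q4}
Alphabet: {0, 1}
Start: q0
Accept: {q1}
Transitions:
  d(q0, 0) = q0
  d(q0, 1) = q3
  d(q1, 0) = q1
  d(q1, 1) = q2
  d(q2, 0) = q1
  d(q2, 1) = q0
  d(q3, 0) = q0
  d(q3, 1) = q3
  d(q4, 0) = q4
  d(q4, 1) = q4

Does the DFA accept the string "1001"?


Trace: q0 -> q3 -> q0 -> q0 -> q3
Final state: q3
Accept states: {q1}

No, rejected (final state q3 is not an accept state)


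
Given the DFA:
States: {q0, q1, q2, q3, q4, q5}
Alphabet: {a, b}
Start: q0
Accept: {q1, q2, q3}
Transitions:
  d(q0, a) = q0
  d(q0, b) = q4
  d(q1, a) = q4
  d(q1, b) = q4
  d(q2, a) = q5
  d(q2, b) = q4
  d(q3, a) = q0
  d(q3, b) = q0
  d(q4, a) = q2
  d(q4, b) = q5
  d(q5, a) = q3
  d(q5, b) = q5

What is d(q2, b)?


Looking up transition d(q2, b)

q4


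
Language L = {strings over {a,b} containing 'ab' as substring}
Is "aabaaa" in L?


'ab' occurs at index 1

Yes, "aabaaa" is in L


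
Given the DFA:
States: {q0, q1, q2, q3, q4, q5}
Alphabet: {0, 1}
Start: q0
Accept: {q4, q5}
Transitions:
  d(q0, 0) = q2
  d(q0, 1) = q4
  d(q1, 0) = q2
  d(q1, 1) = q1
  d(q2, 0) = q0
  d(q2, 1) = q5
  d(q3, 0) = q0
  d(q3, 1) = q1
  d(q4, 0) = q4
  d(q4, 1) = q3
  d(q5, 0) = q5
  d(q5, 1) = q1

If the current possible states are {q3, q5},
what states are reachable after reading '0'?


Apply transition on '0' from each current state:
  d(q3, 0) = q0
  d(q5, 0) = q5

{q0, q5}


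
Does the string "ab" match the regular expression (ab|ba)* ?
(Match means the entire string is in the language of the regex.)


|string| = 2; first = 'a'; last = 'b'

Yes, "ab" matches (ab|ba)*


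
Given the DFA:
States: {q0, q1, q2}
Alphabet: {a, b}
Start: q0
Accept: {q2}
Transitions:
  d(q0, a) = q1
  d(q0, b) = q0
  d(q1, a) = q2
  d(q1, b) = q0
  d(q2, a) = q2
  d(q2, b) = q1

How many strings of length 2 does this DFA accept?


Enumerating all length-2 strings:
  "aa" -> q2 [accept]
  "ab" -> q0 [reject]
  "ba" -> q1 [reject]
  "bb" -> q0 [reject]

1 out of 4


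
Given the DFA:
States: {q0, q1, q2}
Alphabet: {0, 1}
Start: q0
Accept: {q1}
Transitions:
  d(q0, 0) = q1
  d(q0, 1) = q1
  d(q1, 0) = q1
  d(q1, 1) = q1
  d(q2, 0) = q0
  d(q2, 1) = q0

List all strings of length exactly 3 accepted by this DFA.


All strings of length 3: 8 total
Accepted: 8

"000", "001", "010", "011", "100", "101", "110", "111"


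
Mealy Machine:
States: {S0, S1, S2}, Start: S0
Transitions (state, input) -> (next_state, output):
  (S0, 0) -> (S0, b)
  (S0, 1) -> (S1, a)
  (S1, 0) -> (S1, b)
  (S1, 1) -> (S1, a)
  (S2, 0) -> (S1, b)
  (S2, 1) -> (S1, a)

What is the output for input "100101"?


Step-by-step:
  (S0, 1) -> (S1, a)
  (S1, 0) -> (S1, b)
  (S1, 0) -> (S1, b)
  (S1, 1) -> (S1, a)
  (S1, 0) -> (S1, b)
  (S1, 1) -> (S1, a)

"abbaba"


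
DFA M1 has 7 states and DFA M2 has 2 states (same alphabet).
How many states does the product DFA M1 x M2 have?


Product construction pairs every M1 state with every M2 state.
7 * 2 = 14

14


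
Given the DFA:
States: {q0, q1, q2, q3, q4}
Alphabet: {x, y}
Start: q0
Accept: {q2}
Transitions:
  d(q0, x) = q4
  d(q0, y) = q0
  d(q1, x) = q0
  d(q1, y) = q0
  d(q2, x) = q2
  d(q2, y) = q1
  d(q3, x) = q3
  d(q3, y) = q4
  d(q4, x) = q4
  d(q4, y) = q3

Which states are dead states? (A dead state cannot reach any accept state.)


Forward reachability from each state:
  q0 -> reaches {q0, q3, q4}, no accept state (dead)
  q1 -> reaches {q0, q1, q3, q4}, no accept state (dead)
  q2 -> reaches accept state q2 (live)
  q3 -> reaches {q3, q4}, no accept state (dead)
  q4 -> reaches {q3, q4}, no accept state (dead)

{q0, q1, q3, q4}


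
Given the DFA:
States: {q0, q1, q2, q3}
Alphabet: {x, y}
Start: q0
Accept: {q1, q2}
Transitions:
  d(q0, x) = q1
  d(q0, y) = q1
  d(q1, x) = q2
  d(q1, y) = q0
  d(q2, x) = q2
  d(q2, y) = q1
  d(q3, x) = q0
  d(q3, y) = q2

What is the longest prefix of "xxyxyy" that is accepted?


Run the DFA, marking each prefix where the state is accepting:
  "" -> q0 [reject]
  "x" -> q1 [accept]
  "xx" -> q2 [accept]
  "xxy" -> q1 [accept]
  "xxyx" -> q2 [accept]
  "xxyxy" -> q1 [accept]
  "xxyxyy" -> q0 [reject]

"xxyxy"


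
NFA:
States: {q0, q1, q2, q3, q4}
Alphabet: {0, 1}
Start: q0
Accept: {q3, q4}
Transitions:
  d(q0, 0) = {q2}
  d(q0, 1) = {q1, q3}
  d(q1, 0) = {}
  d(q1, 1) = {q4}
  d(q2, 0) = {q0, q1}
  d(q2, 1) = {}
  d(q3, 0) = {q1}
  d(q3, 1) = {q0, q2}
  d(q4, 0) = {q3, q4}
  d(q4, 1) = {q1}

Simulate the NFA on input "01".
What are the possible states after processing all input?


Start: {q0}
  --0--> {q2}
  --1--> {}

{} (empty set, no valid transitions)


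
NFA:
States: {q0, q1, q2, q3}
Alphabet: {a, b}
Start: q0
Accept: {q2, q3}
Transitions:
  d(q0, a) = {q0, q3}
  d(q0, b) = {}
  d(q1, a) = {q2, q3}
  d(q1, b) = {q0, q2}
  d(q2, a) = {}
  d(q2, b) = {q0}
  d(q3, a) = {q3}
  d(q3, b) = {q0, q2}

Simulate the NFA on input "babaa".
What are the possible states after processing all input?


Start: {q0}
  --b--> {}
  --a--> {}
  --b--> {}
  --a--> {}
  --a--> {}

{} (empty set, no valid transitions)


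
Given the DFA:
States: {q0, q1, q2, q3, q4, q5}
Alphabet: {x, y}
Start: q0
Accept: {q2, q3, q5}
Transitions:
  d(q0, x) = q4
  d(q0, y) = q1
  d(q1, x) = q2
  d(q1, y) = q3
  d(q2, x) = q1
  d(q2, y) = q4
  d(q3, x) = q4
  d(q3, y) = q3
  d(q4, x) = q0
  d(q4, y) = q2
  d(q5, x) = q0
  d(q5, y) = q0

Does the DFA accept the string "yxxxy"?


Trace: q0 -> q1 -> q2 -> q1 -> q2 -> q4
Final state: q4
Accept states: {q2, q3, q5}

No, rejected (final state q4 is not an accept state)


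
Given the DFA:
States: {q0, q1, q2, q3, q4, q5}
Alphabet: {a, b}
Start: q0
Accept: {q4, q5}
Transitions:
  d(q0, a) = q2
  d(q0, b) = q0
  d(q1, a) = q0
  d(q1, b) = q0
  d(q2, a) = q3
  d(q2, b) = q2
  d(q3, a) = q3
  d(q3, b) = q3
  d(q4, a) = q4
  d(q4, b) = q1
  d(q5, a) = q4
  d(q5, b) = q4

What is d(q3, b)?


Looking up transition d(q3, b)

q3


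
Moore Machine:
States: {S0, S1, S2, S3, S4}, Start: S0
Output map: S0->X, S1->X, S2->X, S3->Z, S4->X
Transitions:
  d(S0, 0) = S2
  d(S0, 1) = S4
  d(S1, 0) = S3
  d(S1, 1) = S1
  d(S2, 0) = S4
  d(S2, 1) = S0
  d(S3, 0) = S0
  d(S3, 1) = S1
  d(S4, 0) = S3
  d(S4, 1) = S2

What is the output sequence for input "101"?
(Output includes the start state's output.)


Start: S0 (output X)
  --1--> S4 (output X)
  --0--> S3 (output Z)
  --1--> S1 (output X)

"XXZX"


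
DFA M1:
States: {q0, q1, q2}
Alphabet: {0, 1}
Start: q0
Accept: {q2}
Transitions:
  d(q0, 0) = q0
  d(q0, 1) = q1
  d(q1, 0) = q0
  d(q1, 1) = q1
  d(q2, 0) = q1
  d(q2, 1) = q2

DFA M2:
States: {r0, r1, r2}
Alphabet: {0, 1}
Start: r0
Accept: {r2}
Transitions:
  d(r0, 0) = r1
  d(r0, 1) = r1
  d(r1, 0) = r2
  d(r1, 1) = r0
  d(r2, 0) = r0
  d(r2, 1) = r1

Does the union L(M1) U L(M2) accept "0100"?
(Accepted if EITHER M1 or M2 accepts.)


M1: final=q0 accepted=False
M2: final=r2 accepted=True

Yes, union accepts


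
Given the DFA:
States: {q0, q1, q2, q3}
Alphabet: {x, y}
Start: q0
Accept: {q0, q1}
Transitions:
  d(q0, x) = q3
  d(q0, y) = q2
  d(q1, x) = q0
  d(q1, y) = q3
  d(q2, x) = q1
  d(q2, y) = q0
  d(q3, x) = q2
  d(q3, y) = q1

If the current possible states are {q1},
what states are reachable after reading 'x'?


Apply transition on 'x' from each current state:
  d(q1, x) = q0

{q0}


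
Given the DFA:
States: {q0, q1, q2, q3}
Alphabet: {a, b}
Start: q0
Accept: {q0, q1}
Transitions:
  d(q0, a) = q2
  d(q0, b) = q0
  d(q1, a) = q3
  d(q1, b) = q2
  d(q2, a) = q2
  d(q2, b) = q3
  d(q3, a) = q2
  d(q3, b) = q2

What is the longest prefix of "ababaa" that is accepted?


Run the DFA, marking each prefix where the state is accepting:
  "" -> q0 [accept]
  "a" -> q2 [reject]
  "ab" -> q3 [reject]
  "aba" -> q2 [reject]
  "abab" -> q3 [reject]
  "ababa" -> q2 [reject]
  "ababaa" -> q2 [reject]

""


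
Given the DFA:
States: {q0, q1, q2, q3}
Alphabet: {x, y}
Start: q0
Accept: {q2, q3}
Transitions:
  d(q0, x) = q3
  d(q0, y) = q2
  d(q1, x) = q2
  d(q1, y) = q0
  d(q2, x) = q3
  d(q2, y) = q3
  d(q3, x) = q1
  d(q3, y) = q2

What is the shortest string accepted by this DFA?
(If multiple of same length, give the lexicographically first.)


BFS by string length (lex-first path to each state shown):
  len 0: q0<-""
  len 1: q2<-"y", q3<-"x"
Found accept state at length 1.

"x"


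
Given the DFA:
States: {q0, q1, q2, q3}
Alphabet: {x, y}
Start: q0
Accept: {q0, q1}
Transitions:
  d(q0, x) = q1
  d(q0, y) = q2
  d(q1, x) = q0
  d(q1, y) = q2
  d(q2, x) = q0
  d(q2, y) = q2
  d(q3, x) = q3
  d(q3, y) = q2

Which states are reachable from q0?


BFS from q0:
  layer 0: {q0}
  layer 1: {q1, q2}

{q0, q1, q2}


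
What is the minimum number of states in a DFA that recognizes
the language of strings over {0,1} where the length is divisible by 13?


States track (length) mod 13.
Need 13 states: one per remainder 0..12; accept = remainder 0.

13


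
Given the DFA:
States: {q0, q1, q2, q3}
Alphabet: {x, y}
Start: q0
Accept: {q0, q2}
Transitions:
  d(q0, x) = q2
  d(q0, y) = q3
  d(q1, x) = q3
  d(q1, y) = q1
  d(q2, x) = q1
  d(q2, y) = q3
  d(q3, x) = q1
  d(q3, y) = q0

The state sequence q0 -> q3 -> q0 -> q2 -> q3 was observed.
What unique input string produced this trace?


Trace back each transition to find the symbol:
  q0 --[y]--> q3
  q3 --[y]--> q0
  q0 --[x]--> q2
  q2 --[y]--> q3

"yyxy"


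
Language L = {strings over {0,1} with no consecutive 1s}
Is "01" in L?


'11' does not occur

Yes, "01" is in L


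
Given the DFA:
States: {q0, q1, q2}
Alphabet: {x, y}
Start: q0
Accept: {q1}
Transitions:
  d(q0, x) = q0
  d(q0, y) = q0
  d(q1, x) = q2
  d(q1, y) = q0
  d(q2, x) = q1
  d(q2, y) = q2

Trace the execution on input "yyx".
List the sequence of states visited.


Input: yyx
d(q0, y) = q0
d(q0, y) = q0
d(q0, x) = q0


q0 -> q0 -> q0 -> q0


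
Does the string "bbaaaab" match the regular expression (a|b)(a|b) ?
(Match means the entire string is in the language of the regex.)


|string| = 7; first = 'b'; last = 'b'

No, "bbaaaab" does not match (a|b)(a|b)


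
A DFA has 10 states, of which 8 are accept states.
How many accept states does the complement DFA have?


Complement swaps accept and non-accept states.
10 - 8 = 2

2


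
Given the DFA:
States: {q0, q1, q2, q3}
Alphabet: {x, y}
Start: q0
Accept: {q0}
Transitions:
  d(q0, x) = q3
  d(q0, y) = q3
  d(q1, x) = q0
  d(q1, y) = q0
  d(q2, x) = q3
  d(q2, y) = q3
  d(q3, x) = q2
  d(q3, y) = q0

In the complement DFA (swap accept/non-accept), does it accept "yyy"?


Trace: q0 -> q3 -> q0 -> q3
Final: q3
Original accept: {q0}
Complement: q3 is not in original accept

Yes, complement accepts (original rejects)


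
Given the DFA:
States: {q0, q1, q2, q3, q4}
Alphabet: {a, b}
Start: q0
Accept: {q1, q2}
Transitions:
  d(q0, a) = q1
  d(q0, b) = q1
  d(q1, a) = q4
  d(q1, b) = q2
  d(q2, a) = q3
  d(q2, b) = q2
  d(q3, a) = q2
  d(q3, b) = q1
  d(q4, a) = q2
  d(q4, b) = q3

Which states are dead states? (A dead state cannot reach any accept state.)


Forward reachability from each state:
  q0 -> reaches accept state q1 (live)
  q1 -> reaches accept state q1 (live)
  q2 -> reaches accept state q1 (live)
  q3 -> reaches accept state q1 (live)
  q4 -> reaches accept state q1 (live)

None (all states can reach an accept state)


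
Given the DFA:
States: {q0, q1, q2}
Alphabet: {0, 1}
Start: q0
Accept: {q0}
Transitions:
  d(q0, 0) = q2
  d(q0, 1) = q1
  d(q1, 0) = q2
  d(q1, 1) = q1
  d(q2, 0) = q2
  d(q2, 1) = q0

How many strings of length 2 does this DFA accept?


Enumerating all length-2 strings:
  "00" -> q2 [reject]
  "01" -> q0 [accept]
  "10" -> q2 [reject]
  "11" -> q1 [reject]

1 out of 4


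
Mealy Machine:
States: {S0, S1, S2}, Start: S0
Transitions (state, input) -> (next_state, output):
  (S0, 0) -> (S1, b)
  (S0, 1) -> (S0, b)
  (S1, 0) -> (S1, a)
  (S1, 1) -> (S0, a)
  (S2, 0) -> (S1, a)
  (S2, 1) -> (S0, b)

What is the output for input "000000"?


Step-by-step:
  (S0, 0) -> (S1, b)
  (S1, 0) -> (S1, a)
  (S1, 0) -> (S1, a)
  (S1, 0) -> (S1, a)
  (S1, 0) -> (S1, a)
  (S1, 0) -> (S1, a)

"baaaaa"


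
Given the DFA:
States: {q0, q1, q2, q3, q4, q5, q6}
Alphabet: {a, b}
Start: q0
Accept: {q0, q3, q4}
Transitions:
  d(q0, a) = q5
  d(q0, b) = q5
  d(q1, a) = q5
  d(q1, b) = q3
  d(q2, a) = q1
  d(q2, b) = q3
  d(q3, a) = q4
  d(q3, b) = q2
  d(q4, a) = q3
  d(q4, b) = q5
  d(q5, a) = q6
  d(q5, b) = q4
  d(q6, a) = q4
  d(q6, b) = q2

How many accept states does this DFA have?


Accept states listed: {q0, q3, q4}
Counting: q0(1) q3(2) q4(3)

3


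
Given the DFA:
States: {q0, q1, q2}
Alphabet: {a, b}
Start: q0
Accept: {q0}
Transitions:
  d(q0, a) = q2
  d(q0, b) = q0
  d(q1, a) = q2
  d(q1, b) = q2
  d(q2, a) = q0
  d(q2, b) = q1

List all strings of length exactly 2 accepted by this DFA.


All strings of length 2: 4 total
Accepted: 2

"aa", "bb"


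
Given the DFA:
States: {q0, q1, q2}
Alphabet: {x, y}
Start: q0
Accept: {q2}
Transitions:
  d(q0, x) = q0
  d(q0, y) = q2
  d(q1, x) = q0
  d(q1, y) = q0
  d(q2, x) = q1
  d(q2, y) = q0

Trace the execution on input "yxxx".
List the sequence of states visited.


Input: yxxx
d(q0, y) = q2
d(q2, x) = q1
d(q1, x) = q0
d(q0, x) = q0


q0 -> q2 -> q1 -> q0 -> q0


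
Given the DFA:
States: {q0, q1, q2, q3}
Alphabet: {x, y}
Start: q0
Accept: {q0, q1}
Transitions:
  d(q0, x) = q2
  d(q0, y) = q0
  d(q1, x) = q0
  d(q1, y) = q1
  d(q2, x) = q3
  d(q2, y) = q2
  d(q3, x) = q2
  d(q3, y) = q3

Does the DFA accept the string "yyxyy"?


Trace: q0 -> q0 -> q0 -> q2 -> q2 -> q2
Final state: q2
Accept states: {q0, q1}

No, rejected (final state q2 is not an accept state)


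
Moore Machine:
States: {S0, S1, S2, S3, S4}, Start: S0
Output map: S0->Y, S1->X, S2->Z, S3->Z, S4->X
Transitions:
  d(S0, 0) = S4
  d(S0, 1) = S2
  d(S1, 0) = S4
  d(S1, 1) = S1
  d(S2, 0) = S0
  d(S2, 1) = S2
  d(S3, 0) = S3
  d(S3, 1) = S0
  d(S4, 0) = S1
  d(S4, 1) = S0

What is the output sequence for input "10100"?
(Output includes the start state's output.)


Start: S0 (output Y)
  --1--> S2 (output Z)
  --0--> S0 (output Y)
  --1--> S2 (output Z)
  --0--> S0 (output Y)
  --0--> S4 (output X)

"YZYZYX"


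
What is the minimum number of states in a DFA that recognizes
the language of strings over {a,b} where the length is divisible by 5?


States track (length) mod 5.
Need 5 states: one per remainder 0..4; accept = remainder 0.

5


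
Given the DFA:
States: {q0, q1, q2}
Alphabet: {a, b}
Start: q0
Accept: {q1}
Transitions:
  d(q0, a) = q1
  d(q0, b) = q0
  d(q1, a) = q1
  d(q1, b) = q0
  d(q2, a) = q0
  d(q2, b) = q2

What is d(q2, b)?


Looking up transition d(q2, b)

q2


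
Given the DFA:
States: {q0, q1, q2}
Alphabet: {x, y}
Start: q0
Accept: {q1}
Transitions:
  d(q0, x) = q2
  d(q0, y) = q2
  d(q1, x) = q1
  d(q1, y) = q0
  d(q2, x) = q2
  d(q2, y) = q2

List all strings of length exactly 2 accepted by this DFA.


All strings of length 2: 4 total
Accepted: 0

None


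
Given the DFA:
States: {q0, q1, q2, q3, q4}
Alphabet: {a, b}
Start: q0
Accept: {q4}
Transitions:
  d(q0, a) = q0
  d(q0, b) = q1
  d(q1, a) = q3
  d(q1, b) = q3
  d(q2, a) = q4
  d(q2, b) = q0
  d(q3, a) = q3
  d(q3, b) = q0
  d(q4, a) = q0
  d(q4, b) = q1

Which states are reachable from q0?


BFS from q0:
  layer 0: {q0}
  layer 1: {q1}
  layer 2: {q3}

{q0, q1, q3}


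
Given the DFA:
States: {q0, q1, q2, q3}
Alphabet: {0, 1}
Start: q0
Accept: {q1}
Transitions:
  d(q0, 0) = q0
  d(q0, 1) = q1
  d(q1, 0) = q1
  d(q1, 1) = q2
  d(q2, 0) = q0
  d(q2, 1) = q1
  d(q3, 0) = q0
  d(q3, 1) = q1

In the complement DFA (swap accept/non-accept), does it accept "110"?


Trace: q0 -> q1 -> q2 -> q0
Final: q0
Original accept: {q1}
Complement: q0 is not in original accept

Yes, complement accepts (original rejects)


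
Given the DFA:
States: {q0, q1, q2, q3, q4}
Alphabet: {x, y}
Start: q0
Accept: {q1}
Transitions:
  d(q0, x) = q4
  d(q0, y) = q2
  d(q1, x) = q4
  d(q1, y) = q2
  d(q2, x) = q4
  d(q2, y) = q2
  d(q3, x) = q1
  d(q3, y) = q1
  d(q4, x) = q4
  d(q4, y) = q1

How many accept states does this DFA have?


Accept states listed: {q1}
Counting: q1(1)

1


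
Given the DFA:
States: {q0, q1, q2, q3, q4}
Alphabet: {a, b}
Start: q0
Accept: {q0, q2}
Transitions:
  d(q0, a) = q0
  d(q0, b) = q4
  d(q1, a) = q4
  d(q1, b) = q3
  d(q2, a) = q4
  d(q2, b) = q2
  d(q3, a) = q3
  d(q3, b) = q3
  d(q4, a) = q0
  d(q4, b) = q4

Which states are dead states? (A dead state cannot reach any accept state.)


Forward reachability from each state:
  q0 -> reaches accept state q0 (live)
  q1 -> reaches accept state q0 (live)
  q2 -> reaches accept state q0 (live)
  q3 -> reaches {q3}, no accept state (dead)
  q4 -> reaches accept state q0 (live)

{q3}


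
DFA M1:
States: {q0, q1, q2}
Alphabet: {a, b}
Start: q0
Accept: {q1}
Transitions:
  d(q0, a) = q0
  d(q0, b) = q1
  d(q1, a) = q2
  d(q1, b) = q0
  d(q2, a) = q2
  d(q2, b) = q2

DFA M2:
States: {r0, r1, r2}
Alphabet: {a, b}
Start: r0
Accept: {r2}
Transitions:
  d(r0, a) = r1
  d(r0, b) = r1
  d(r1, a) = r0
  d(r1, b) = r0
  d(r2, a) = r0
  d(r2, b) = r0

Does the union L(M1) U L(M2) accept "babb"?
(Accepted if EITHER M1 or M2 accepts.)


M1: final=q2 accepted=False
M2: final=r0 accepted=False

No, union rejects (neither accepts)


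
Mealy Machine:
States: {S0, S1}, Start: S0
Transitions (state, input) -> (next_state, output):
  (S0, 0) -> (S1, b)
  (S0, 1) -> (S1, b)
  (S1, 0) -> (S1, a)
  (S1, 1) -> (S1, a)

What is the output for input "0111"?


Step-by-step:
  (S0, 0) -> (S1, b)
  (S1, 1) -> (S1, a)
  (S1, 1) -> (S1, a)
  (S1, 1) -> (S1, a)

"baaa"


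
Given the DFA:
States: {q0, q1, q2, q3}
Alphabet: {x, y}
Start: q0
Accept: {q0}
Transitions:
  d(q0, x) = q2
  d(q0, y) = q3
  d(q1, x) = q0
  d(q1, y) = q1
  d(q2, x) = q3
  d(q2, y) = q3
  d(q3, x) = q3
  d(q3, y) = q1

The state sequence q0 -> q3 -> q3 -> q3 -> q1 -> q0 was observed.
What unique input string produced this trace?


Trace back each transition to find the symbol:
  q0 --[y]--> q3
  q3 --[x]--> q3
  q3 --[x]--> q3
  q3 --[y]--> q1
  q1 --[x]--> q0

"yxxyx"


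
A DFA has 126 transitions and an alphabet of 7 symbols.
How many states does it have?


Each state has exactly one transition per symbol.
states = transitions / |alphabet| = 126 / 7 = 18

18


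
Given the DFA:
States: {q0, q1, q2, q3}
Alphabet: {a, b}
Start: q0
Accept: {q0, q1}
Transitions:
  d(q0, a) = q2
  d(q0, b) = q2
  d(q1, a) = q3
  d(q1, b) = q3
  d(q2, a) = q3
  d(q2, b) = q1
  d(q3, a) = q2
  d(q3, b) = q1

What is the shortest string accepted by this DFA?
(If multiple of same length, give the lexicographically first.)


BFS by string length (lex-first path to each state shown):
  len 0: q0<-""
Found accept state at length 0.

"" (empty string)


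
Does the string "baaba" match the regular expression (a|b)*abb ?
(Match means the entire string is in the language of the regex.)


|string| = 5; first = 'b'; last = 'a'

No, "baaba" does not match (a|b)*abb


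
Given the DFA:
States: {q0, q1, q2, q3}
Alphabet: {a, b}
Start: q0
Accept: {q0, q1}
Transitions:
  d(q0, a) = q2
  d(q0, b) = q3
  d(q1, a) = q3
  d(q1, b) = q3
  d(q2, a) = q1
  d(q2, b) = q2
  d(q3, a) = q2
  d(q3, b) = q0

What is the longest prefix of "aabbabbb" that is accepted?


Run the DFA, marking each prefix where the state is accepting:
  "" -> q0 [accept]
  "a" -> q2 [reject]
  "aa" -> q1 [accept]
  "aab" -> q3 [reject]
  "aabb" -> q0 [accept]
  "aabba" -> q2 [reject]
  "aabbab" -> q2 [reject]
  "aabbabb" -> q2 [reject]
  "aabbabbb" -> q2 [reject]

"aabb"


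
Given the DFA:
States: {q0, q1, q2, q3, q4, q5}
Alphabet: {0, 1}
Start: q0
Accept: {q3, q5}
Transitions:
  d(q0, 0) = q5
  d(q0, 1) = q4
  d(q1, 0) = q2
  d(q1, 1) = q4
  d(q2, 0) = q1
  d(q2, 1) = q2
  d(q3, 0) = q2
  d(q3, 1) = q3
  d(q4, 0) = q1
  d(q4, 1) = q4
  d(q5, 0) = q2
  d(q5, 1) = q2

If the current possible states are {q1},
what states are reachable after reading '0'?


Apply transition on '0' from each current state:
  d(q1, 0) = q2

{q2}


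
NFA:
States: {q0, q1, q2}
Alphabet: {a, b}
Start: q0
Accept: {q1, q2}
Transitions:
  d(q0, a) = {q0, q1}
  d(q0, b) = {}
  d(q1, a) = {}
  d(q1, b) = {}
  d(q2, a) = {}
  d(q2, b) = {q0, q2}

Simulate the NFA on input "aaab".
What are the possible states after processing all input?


Start: {q0}
  --a--> {q0, q1}
  --a--> {q0, q1}
  --a--> {q0, q1}
  --b--> {}

{} (empty set, no valid transitions)


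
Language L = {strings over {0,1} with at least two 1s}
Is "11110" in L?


count('1') = 4

Yes, "11110" is in L


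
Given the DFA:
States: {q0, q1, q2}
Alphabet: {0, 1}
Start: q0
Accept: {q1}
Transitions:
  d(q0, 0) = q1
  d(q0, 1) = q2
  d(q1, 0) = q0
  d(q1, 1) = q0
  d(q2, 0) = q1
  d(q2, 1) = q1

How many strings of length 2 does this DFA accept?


Enumerating all length-2 strings:
  "00" -> q0 [reject]
  "01" -> q0 [reject]
  "10" -> q1 [accept]
  "11" -> q1 [accept]

2 out of 4


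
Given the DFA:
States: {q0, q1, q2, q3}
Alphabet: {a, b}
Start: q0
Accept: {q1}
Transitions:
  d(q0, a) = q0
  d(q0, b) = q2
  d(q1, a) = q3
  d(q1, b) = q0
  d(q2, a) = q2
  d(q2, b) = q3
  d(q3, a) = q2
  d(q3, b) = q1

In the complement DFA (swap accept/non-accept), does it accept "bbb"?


Trace: q0 -> q2 -> q3 -> q1
Final: q1
Original accept: {q1}
Complement: q1 is in original accept

No, complement rejects (original accepts)


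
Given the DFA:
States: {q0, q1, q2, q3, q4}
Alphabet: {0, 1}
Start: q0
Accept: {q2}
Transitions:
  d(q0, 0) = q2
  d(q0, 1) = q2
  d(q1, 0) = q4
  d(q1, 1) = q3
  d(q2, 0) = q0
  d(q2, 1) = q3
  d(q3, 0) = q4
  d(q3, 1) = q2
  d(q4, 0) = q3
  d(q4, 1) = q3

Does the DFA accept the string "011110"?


Trace: q0 -> q2 -> q3 -> q2 -> q3 -> q2 -> q0
Final state: q0
Accept states: {q2}

No, rejected (final state q0 is not an accept state)
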